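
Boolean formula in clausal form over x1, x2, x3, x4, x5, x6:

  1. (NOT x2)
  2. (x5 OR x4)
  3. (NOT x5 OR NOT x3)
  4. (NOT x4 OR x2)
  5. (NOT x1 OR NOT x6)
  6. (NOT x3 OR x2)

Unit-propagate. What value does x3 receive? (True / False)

False

(NOT x2) is a unit clause: x2 = False.
In (NOT x4 OR x2), x2 is now false; NOT x4 must hold, so x4 = False.
In (x4 OR x5), x4 is now false; x5 must hold, so x5 = True.
(NOT x5 OR NOT x3): since x5 = True, the clause reduces to (NOT x3). x3 = False.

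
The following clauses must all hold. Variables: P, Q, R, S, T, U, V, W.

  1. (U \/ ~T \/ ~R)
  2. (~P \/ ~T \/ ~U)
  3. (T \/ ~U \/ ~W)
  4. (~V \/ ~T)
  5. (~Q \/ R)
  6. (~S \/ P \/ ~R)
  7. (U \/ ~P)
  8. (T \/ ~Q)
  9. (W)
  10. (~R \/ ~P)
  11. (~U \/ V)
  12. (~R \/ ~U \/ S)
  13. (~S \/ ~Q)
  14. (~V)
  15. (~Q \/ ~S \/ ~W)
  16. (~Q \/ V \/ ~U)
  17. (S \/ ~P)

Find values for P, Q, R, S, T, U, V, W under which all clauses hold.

P=0, Q=0, R=0, S=1, T=1, U=0, V=0, W=1

The clause (W) is unit: W must be True.
Unit propagation: (~V) forces V = False.
The clause (~U) is unit: U must be False.
(~P) is a unit clause, so P = False.
Pure literal: Q appears only negated; assign Q = False.
Try R = False.
S, T are now unconstrained; take S = True, T = True.
Check each clause:
  1. (~T \/ U \/ ~R) — ~R is true.
  2. (~P \/ ~U \/ ~T) — ~U is true.
  3. (T \/ ~U \/ ~W) — ~U is true.
  4. (~V \/ ~T) — ~V is true.
  5. (R \/ ~Q) — ~Q is true.
  6. (~R \/ ~S \/ P) — ~R is true.
  7. (U \/ ~P) — ~P is true.
  8. (T \/ ~Q) — T is true.
  9. (W) — W is true.
  10. (~P \/ ~R) — ~R is true.
  11. (~U \/ V) — ~U is true.
  12. (~R \/ S \/ ~U) — ~U is true.
  13. (~Q \/ ~S) — ~Q is true.
  14. (~V) — ~V is true.
  15. (~S \/ ~W \/ ~Q) — ~Q is true.
  16. (~Q \/ V \/ ~U) — ~U is true.
  17. (S \/ ~P) — S is true.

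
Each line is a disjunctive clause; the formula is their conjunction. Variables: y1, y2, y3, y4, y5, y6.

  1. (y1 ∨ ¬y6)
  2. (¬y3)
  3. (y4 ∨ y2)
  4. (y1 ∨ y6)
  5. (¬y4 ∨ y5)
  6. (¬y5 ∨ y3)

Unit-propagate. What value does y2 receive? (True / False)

(¬y3) stands alone — y3 = False.
(¬y5 ∨ y3) with y3 = False leaves only ¬y5, so y5 = False.
From (y5 ∨ ¬y4) and y5 = False: y4 = False.
In (y2 ∨ y4), y4 is now false; y2 must hold, so y2 = True.

True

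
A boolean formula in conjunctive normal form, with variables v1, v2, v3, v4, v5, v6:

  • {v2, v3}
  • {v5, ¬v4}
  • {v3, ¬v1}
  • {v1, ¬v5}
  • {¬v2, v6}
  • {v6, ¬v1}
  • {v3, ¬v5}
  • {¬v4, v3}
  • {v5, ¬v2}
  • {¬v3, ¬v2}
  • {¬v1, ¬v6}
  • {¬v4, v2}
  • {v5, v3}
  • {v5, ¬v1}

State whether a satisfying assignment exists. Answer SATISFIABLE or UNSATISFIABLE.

Pure literal: v4 appears only negated; assign v4 = False.
Set v1 = False and propagate.
  then v5 is forced to False.
  then v2 is forced to False.
  then v3 is forced to True.
v6 is now unconstrained; take v6 = False.
Every clause has at least one true literal under this assignment.
So v1 = F  v2 = F  v3 = T  v4 = F  v5 = F  v6 = F is a satisfying assignment.

SATISFIABLE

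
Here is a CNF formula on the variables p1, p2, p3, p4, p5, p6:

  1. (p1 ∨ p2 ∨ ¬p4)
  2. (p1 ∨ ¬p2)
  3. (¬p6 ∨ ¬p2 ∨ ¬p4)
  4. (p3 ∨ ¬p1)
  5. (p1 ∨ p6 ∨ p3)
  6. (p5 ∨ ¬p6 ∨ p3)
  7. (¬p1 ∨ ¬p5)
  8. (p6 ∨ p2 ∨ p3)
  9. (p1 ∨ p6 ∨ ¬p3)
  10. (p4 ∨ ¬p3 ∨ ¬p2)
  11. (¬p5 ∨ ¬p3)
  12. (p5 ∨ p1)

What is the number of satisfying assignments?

6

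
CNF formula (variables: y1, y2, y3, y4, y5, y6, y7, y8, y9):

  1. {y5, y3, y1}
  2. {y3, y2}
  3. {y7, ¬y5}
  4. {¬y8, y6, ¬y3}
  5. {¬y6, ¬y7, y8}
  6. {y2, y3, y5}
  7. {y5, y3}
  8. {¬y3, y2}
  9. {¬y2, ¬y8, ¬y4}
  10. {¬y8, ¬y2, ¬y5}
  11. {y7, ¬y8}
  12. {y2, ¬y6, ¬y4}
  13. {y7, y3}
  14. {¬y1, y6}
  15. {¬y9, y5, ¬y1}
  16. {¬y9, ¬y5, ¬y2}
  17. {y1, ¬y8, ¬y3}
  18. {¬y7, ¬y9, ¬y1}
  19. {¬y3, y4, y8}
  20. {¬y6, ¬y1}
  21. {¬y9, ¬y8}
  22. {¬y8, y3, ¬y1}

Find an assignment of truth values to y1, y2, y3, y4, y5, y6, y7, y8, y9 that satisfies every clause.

y1 = False, y2 = True, y3 = False, y4 = False, y5 = True, y6 = False, y7 = True, y8 = False, y9 = False

Check each clause:
  1. {y3, y1, y5} — y5 is true.
  2. {y3, y2} — y2 is true.
  3. {y7, ¬y5} — y7 is true.
  4. {¬y8, ¬y3, y6} — ¬y8 is true.
  5. {¬y7, y8, ¬y6} — ¬y6 is true.
  6. {y5, y2, y3} — y2 is true.
  7. {y5, y3} — y5 is true.
  8. {¬y3, y2} — y2 is true.
  9. {¬y8, ¬y2, ¬y4} — ¬y8 is true.
  10. {¬y5, ¬y8, ¬y2} — ¬y8 is true.
  11. {¬y8, y7} — ¬y8 is true.
  12. {¬y6, ¬y4, y2} — y2 is true.
  13. {y7, y3} — y7 is true.
  14. {y6, ¬y1} — ¬y1 is true.
  15. {¬y1, ¬y9, y5} — y5 is true.
  16. {¬y2, ¬y5, ¬y9} — ¬y9 is true.
  17. {¬y8, y1, ¬y3} — ¬y8 is true.
  18. {¬y9, ¬y7, ¬y1} — ¬y1 is true.
  19. {¬y3, y4, y8} — ¬y3 is true.
  20. {¬y6, ¬y1} — ¬y6 is true.
  21. {¬y8, ¬y9} — ¬y8 is true.
  22. {y3, ¬y1, ¬y8} — ¬y8 is true.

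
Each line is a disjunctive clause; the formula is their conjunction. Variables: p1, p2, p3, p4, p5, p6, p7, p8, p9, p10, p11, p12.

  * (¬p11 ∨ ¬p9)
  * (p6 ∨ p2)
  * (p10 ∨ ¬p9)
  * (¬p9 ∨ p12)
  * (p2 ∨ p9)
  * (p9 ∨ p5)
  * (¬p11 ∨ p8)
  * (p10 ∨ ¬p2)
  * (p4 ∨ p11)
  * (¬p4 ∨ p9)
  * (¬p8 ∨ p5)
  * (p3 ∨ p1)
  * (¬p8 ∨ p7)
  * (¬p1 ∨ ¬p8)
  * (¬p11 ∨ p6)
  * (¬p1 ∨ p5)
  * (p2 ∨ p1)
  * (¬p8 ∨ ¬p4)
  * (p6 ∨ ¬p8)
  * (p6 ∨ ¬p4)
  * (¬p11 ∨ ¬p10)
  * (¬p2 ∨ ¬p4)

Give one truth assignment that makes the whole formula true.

p1=True, p2=False, p3=False, p4=True, p5=True, p6=True, p7=False, p8=False, p9=True, p10=True, p11=False, p12=True

p5 occurs only positively in the remaining clauses — set p5 = True.
Pure literal: p6 appears only positively; assign p6 = True.
Set p1 = True and propagate.
  then p8 is forced to False.
  then p11 is forced to False.
  then p4 is forced to True.
  then p9 is forced to True.
  then p10 is forced to True.
  then p12 is forced to True.
  then p2 is forced to False.
p3, p7 are now unconstrained; take p3 = False, p7 = False.
Check each clause:
  1. (¬p11 ∨ ¬p9) — ¬p11 is true.
  2. (p2 ∨ p6) — p6 is true.
  3. (¬p9 ∨ p10) — p10 is true.
  4. (¬p9 ∨ p12) — p12 is true.
  5. (p2 ∨ p9) — p9 is true.
  6. (p9 ∨ p5) — p9 is true.
  7. (p8 ∨ ¬p11) — ¬p11 is true.
  8. (¬p2 ∨ p10) — p10 is true.
  9. (p11 ∨ p4) — p4 is true.
  10. (¬p4 ∨ p9) — p9 is true.
  11. (p5 ∨ ¬p8) — ¬p8 is true.
  12. (p1 ∨ p3) — p1 is true.
  13. (p7 ∨ ¬p8) — ¬p8 is true.
  14. (¬p8 ∨ ¬p1) — ¬p8 is true.
  15. (¬p11 ∨ p6) — ¬p11 is true.
  16. (p5 ∨ ¬p1) — p5 is true.
  17. (p2 ∨ p1) — p1 is true.
  18. (¬p4 ∨ ¬p8) — ¬p8 is true.
  19. (¬p8 ∨ p6) — ¬p8 is true.
  20. (p6 ∨ ¬p4) — p6 is true.
  21. (¬p11 ∨ ¬p10) — ¬p11 is true.
  22. (¬p2 ∨ ¬p4) — ¬p2 is true.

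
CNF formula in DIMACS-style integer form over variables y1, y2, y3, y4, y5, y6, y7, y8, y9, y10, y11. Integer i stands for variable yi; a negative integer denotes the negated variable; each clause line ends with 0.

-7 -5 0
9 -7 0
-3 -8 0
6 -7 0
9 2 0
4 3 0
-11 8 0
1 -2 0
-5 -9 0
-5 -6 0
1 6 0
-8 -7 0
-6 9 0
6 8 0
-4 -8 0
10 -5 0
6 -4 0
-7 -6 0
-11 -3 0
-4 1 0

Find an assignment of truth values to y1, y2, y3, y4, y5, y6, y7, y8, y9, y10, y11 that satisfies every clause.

y1=T, y2=T, y3=T, y4=T, y5=F, y6=T, y7=F, y8=F, y9=T, y10=T, y11=F

Pure literal: y1 appears only positively; assign y1 = True.
Pure literal: y5 appears only negated; assign y5 = False.
Try y2 = True.
Set y3 = True and propagate.
  then y8 is forced to False.
  then y11 is forced to False.
  then y6 is forced to True.
  then y9 is forced to True.
  then y7 is forced to False.
y4, y10 are now unconstrained; take y4 = True, y10 = True.
Check each clause:
  1. (~y5 \/ ~y7) — ~y7 is true.
  2. (y9 \/ ~y7) — y9 is true.
  3. (~y8 \/ ~y3) — ~y8 is true.
  4. (~y7 \/ y6) — ~y7 is true.
  5. (y9 \/ y2) — y9 is true.
  6. (y3 \/ y4) — y3 is true.
  7. (y8 \/ ~y11) — ~y11 is true.
  8. (~y2 \/ y1) — y1 is true.
  9. (~y5 \/ ~y9) — ~y5 is true.
  10. (~y5 \/ ~y6) — ~y5 is true.
  11. (y1 \/ y6) — y1 is true.
  12. (~y7 \/ ~y8) — ~y8 is true.
  13. (~y6 \/ y9) — y9 is true.
  14. (y8 \/ y6) — y6 is true.
  15. (~y8 \/ ~y4) — ~y8 is true.
  16. (~y5 \/ y10) — y10 is true.
  17. (y6 \/ ~y4) — y6 is true.
  18. (~y7 \/ ~y6) — ~y7 is true.
  19. (~y3 \/ ~y11) — ~y11 is true.
  20. (y1 \/ ~y4) — y1 is true.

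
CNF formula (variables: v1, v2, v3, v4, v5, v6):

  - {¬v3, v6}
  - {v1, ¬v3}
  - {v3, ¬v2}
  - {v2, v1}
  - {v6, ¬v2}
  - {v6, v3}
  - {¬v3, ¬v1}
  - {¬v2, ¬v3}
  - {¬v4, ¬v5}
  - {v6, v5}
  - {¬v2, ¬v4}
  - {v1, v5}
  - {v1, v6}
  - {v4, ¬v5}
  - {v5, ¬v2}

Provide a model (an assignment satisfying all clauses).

Pure literal: v6 appears only positively; assign v6 = True.
Branch on v1: take v1 = True.
  then v3 is forced to False.
  then v2 is forced to False.
The remaining clauses are satisfied by v4 = False, v5 = False.

v1=True, v2=False, v3=False, v4=False, v5=False, v6=True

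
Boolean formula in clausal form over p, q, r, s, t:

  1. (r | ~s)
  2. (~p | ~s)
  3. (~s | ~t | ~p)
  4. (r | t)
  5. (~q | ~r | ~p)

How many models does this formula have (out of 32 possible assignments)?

Split on p, then r.
  p=T, r=T: remaining (q,s,t) ∈ {(F,F,F); (F,F,T)} — 2.
  p=T, r=F: remaining (q,s,t) ∈ {(F,F,T); (T,F,T)} — 2.
  p=F, r=T: q, s, t free → 2^3 = 8.
  p=F, r=F: remaining (q,s,t) ∈ {(F,F,T); (T,F,T)} — 2.
Total: 2 + 2 + 8 + 2 = 14.

14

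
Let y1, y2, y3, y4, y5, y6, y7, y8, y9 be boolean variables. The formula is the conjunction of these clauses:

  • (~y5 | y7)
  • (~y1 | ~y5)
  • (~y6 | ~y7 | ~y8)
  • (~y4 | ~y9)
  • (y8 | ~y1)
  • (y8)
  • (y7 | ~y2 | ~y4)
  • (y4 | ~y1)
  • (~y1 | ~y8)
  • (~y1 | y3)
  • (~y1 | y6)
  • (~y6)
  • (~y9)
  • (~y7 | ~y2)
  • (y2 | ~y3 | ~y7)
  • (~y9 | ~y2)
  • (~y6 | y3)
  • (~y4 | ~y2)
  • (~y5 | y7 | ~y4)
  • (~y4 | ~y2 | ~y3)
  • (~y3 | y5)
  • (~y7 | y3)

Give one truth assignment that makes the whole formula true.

Unit propagation: (y8) forces y8 = True.
Unit propagation: (~y1) forces y1 = False.
(~y6) is a unit clause, so y6 = False.
Unit propagation: (~y9) forces y9 = False.
y4 occurs only negated in the remaining clauses — set y4 = False.
Set y2 = True and propagate.
  then y7 is forced to False.
  then y5 is forced to False.
  then y3 is forced to False.
Every clause has at least one true literal under this assignment.

y1=0, y2=1, y3=0, y4=0, y5=0, y6=0, y7=0, y8=1, y9=0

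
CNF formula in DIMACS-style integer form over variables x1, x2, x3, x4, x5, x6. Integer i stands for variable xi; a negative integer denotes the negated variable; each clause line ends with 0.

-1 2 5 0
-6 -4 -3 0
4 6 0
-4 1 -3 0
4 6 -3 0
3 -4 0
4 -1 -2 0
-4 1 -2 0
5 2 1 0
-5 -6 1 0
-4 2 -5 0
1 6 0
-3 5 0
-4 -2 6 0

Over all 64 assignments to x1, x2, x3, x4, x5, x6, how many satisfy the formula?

3

Satisfying assignments:
  x1=0 x2=1 x3=0 x4=0 x5=0 x6=1
  x1=1 x2=0 x3=0 x4=0 x5=1 x6=1
  x1=1 x2=0 x3=1 x4=0 x5=1 x6=1
Count: 3.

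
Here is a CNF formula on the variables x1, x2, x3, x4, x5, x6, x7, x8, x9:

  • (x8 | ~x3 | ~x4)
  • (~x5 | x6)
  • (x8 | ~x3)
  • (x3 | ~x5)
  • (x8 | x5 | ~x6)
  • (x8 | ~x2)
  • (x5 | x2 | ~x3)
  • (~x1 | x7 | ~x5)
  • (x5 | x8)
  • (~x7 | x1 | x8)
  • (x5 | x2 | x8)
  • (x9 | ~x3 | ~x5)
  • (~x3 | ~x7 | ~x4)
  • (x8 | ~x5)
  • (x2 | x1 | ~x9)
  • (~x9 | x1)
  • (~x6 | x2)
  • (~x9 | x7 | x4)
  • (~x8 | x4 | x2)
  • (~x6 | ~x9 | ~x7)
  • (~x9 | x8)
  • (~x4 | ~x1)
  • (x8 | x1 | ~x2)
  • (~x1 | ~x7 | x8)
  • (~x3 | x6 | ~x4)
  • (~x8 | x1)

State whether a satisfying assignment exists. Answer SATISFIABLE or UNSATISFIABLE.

SATISFIABLE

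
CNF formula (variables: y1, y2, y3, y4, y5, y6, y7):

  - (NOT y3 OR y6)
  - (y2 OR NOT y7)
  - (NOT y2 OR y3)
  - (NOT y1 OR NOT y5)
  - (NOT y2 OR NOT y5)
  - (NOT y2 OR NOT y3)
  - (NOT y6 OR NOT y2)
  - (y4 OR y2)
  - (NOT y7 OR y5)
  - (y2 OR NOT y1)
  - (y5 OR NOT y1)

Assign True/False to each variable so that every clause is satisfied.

y1=False  y2=False  y3=False  y4=True  y5=True  y6=True  y7=False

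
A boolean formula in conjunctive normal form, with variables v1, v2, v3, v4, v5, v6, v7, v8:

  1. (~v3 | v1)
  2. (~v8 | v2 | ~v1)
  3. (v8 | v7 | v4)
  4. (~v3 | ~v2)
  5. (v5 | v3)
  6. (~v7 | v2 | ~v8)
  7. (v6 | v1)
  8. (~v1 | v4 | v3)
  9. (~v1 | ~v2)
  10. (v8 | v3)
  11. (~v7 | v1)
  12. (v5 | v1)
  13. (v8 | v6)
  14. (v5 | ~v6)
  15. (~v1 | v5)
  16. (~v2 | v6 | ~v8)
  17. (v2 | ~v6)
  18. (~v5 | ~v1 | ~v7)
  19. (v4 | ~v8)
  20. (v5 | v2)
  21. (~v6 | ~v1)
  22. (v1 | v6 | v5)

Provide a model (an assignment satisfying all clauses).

v1 = F, v2 = T, v3 = F, v4 = T, v5 = T, v6 = T, v7 = F, v8 = T

Pure literal: v4 appears only positively; assign v4 = True.
Set v1 = False and propagate.
  then v3 is forced to False.
  then v5 is forced to True.
  then v6 is forced to True.
  then v8 is forced to True.
  then v7 is forced to False.
  then v2 is forced to True.
Every clause has at least one true literal under this assignment.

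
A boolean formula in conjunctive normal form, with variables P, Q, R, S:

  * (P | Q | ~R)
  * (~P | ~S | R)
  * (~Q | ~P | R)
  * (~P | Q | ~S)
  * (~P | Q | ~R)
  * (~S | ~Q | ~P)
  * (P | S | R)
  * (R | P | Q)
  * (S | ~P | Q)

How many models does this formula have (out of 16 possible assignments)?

4

The models are:
  P=0 Q=1 R=0 S=1
  P=0 Q=1 R=1 S=0
  P=0 Q=1 R=1 S=1
  P=1 Q=1 R=1 S=0
Count: 4.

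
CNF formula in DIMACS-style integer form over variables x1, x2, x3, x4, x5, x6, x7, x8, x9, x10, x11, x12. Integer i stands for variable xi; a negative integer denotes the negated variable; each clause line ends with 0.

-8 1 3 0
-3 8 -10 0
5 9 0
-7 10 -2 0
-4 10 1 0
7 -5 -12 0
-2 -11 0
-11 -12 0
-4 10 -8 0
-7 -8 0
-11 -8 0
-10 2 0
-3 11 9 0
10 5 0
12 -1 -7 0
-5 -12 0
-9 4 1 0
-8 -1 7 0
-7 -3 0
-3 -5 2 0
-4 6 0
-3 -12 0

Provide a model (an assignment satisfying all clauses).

Try x1 = False.
Try x2 = False.
  then x10 is forced to False.
  then x4 is forced to False.
  then x5 is forced to True.
  then x12 is forced to False.
  then x9 is forced to False.
  then x3 is forced to False.
  then x8 is forced to False.
x6, x7, x11 are now unconstrained; take x6 = False, x7 = True, x11 = True.
Every clause has at least one true literal under this assignment.

x1=0  x2=0  x3=0  x4=0  x5=1  x6=0  x7=1  x8=0  x9=0  x10=0  x11=1  x12=0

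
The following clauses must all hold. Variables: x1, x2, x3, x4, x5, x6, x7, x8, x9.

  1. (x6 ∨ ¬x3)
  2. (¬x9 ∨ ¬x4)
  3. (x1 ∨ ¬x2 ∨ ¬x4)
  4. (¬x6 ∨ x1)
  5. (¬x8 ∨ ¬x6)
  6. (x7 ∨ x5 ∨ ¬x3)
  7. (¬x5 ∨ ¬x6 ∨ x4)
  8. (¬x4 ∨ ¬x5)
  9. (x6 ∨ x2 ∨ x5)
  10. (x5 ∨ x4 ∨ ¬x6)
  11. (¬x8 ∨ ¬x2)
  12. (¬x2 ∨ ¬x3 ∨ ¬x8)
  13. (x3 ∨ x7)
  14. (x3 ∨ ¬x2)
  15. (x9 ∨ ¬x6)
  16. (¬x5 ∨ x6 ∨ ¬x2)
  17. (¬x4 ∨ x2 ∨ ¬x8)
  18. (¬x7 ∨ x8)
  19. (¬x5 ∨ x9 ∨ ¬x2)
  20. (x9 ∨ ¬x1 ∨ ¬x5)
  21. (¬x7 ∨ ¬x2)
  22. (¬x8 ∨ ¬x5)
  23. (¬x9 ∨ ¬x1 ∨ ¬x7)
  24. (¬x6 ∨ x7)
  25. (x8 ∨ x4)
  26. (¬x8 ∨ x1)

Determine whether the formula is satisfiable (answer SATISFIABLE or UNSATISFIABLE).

UNSATISFIABLE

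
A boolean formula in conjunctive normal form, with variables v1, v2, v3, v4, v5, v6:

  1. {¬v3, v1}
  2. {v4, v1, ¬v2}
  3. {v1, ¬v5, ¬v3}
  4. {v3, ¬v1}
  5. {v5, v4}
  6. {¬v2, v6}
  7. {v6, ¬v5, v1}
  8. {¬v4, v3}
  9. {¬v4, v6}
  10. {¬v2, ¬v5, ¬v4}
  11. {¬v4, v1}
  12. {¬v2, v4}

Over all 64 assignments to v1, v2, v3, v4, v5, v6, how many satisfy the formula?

6

The models are:
  v1=0 v2=0 v3=0 v4=0 v5=1 v6=1
  v1=1 v2=0 v3=1 v4=0 v5=1 v6=0
  v1=1 v2=0 v3=1 v4=0 v5=1 v6=1
  v1=1 v2=0 v3=1 v4=1 v5=0 v6=1
  v1=1 v2=0 v3=1 v4=1 v5=1 v6=1
  v1=1 v2=1 v3=1 v4=1 v5=0 v6=1
Count: 6.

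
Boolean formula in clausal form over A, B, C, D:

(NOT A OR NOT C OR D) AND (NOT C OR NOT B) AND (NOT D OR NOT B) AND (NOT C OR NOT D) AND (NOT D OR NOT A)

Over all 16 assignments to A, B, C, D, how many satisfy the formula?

Satisfying assignments:
  A=0 B=0 C=0 D=0
  A=0 B=0 C=0 D=1
  A=0 B=0 C=1 D=0
  A=0 B=1 C=0 D=0
  A=1 B=0 C=0 D=0
  A=1 B=1 C=0 D=0
That's 6 in total.

6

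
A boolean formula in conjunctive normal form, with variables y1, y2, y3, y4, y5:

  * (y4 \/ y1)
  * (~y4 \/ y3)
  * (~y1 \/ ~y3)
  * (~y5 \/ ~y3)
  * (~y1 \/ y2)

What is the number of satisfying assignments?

4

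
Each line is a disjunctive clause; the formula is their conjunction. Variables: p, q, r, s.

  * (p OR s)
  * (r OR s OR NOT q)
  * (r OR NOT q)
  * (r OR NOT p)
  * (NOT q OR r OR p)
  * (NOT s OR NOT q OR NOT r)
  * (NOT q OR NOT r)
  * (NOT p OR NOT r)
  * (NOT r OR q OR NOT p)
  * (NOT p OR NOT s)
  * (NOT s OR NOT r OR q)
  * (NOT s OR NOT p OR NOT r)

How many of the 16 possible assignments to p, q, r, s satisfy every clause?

1

The models are:
  p=F q=F r=F s=T
Count: 1.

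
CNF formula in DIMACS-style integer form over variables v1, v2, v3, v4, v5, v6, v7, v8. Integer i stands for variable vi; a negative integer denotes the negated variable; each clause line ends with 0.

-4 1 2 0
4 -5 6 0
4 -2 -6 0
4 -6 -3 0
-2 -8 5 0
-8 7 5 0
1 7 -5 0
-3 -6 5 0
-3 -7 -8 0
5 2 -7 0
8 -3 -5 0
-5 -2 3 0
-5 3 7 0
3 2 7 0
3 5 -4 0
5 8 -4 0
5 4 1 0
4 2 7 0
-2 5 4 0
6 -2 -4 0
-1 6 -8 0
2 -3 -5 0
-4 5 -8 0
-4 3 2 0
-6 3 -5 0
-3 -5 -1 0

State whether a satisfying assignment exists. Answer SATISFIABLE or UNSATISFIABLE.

UNSATISFIABLE

v5 = True:
  v3 = True:
    propagation gives v8=True, v7=False, v1=True; an empty clause results — contradiction.
  v3 = False:
    propagation gives v2=False, v7=True, v4=False, v6=True; an empty clause results — contradiction.
v5 = False:
  v4 = True:
    propagation gives v3=True, v6=False, v8=True; an empty clause results — contradiction.
  v4 = False:
    propagation gives v1=True, v2=False, v7=False; an empty clause results — contradiction.
Every branch closes, so no satisfying assignment exists.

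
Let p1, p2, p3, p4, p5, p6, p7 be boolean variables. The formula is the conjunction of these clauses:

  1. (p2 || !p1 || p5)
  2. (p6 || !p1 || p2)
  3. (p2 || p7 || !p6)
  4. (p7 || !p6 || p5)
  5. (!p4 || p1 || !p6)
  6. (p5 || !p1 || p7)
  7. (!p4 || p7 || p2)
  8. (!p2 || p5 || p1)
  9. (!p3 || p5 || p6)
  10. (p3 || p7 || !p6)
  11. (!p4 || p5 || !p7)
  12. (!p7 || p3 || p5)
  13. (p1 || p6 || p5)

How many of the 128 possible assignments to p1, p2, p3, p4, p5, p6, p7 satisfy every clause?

39

Case analysis on p5 and p6:
  p5=T, p6=T: 15 of the 32 assignments to (p1,p2,p3,p4,p7) work.
  p5=T, p6=F: p3 free; 11 ways for (p1,p2,p4,p7) × 2^1 = 22.
  p5=F, p6=T: remaining (p1,p2,p3,p4,p7) ∈ {(F,F,T,F,T); (T,T,T,F,T)} — 2.
  p5=F, p6=F: a clause becomes empty — 0.
Total: 15 + 22 + 2 + 0 = 39.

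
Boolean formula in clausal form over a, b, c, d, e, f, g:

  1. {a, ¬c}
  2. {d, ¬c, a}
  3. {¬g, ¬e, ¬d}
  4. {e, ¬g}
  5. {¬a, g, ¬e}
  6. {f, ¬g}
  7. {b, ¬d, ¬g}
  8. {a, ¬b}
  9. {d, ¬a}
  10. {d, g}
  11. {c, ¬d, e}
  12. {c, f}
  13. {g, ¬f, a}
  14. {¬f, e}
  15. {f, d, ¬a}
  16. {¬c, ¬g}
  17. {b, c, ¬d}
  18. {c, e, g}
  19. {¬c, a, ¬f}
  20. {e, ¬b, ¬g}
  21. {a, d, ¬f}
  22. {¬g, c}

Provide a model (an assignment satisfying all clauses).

Set a = True and propagate.
  then d is forced to True.
Try b = True.
For the remaining variables, c = True, e = False, f = False, g = False works.

a=True  b=True  c=True  d=True  e=False  f=False  g=False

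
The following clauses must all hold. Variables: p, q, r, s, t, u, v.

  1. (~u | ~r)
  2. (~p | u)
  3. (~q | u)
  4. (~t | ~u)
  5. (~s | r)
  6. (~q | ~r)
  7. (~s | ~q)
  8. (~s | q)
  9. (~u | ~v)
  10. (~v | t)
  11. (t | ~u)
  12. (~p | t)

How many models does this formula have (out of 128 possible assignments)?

6

The models are:
  p=0 q=0 r=0 s=0 t=0 u=0 v=0
  p=0 q=0 r=0 s=0 t=1 u=0 v=0
  p=0 q=0 r=0 s=0 t=1 u=0 v=1
  p=0 q=0 r=1 s=0 t=0 u=0 v=0
  p=0 q=0 r=1 s=0 t=1 u=0 v=0
  p=0 q=0 r=1 s=0 t=1 u=0 v=1
That's 6 in total.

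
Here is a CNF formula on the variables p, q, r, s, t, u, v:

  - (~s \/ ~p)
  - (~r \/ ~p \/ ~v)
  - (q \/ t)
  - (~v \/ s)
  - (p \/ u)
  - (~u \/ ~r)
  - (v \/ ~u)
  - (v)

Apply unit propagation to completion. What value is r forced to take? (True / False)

(v) stands alone — v = True.
From (s \/ ~v) and v = True: s = True.
(~p \/ ~s): since s = True, the clause reduces to (~p). p = False.
From (p \/ u) and p = False: u = True.
(~r \/ ~u): since u = True, the clause reduces to (~r). r = False.

False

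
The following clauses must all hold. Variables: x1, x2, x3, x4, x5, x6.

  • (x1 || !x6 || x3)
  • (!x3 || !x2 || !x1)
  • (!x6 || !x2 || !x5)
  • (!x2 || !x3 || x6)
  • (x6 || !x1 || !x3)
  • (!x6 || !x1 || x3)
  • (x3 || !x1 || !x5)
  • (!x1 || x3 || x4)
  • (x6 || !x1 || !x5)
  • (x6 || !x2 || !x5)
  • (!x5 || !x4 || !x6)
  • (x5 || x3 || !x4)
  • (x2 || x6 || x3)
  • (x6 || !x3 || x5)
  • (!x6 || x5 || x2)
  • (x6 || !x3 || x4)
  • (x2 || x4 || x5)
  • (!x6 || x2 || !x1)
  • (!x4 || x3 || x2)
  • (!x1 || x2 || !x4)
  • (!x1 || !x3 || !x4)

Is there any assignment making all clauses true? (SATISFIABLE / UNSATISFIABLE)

SATISFIABLE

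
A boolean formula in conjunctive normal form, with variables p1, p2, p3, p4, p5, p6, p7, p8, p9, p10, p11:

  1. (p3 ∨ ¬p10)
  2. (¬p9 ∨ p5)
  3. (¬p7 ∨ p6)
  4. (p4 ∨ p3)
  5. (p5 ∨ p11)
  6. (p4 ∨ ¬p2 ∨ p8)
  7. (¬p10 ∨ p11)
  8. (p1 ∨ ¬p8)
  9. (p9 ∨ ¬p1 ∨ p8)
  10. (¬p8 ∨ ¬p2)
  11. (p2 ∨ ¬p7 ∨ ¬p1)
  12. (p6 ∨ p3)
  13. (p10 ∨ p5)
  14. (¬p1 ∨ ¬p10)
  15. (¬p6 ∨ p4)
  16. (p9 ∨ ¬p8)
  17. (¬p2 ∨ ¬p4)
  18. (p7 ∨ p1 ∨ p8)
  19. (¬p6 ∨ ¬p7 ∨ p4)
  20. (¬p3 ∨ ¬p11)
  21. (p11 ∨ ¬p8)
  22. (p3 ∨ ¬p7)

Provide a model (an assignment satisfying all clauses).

p1 = True, p2 = False, p3 = True, p4 = False, p5 = True, p6 = False, p7 = False, p8 = False, p9 = True, p10 = False, p11 = False

p5 occurs only positively in the remaining clauses — set p5 = True.
Try p1 = True.
  then p10 is forced to False.
For the remaining variables, p2 = False, p3 = True, p4 = False, p6 = False, p7 = False, p8 = False, p9 = True, p11 = False works.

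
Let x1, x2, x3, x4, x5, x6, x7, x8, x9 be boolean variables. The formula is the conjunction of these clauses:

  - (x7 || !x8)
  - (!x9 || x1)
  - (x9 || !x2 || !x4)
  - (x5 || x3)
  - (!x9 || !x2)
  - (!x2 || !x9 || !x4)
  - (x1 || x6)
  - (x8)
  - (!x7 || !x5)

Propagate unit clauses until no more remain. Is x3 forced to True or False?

Unit clause (x8) sets x8 = True.
From (!x8 || x7) and x8 = True: x7 = True.
(!x7 || !x5) with x7 = True leaves only !x5, so x5 = False.
(x5 || x3): since x5 = False, the clause reduces to (x3). x3 = True.

True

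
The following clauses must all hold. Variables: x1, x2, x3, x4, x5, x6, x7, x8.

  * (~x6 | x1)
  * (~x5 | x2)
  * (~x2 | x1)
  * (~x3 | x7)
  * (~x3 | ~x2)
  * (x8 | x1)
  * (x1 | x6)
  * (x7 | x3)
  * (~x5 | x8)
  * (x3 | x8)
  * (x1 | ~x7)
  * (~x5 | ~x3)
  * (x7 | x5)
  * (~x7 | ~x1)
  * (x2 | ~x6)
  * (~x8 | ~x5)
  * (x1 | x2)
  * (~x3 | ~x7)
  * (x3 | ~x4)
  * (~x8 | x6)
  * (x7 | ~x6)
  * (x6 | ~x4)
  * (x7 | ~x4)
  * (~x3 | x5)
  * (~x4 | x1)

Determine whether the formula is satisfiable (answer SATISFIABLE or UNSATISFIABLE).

UNSATISFIABLE

x1 = True:
  propagation gives x7=False, x3=False; an empty clause results — contradiction.
x1 = False:
  propagation gives x6=False; an empty clause results — contradiction.
Every branch closes, so no satisfying assignment exists.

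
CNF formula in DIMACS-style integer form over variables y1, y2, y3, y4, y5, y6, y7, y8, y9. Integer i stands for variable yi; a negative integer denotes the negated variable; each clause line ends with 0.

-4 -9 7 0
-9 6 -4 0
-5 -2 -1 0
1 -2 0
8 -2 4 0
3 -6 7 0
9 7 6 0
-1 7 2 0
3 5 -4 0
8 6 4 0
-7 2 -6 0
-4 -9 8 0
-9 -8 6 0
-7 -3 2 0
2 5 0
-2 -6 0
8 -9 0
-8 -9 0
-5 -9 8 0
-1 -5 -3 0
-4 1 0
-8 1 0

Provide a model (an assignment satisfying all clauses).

Try y1 = False.
  then y2 is forced to False.
  then y5 is forced to True.
  then y4 is forced to False.
  then y8 is forced to False.
  then y6 is forced to True.
  then y7 is forced to False.
  then y3 is forced to True.
  then y9 is forced to False.

y1=False  y2=False  y3=True  y4=False  y5=True  y6=True  y7=False  y8=False  y9=False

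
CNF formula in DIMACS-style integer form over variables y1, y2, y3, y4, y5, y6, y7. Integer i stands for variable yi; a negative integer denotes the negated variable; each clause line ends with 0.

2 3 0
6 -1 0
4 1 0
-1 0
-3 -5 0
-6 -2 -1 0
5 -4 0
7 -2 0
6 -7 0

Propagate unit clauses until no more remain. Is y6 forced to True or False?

Unit clause (¬y1) sets y1 = False.
In (y4 ∨ y1), y1 is now false; y4 must hold, so y4 = True.
(y5 ∨ ¬y4) with y4 = True leaves only y5, so y5 = True.
(¬y3 ∨ ¬y5) with y5 = True leaves only ¬y3, so y3 = False.
In (y3 ∨ y2), y3 is now false; y2 must hold, so y2 = True.
(¬y2 ∨ y7) with y2 = True leaves only y7, so y7 = True.
(y6 ∨ ¬y7): since y7 = True, the clause reduces to (y6). y6 = True.

True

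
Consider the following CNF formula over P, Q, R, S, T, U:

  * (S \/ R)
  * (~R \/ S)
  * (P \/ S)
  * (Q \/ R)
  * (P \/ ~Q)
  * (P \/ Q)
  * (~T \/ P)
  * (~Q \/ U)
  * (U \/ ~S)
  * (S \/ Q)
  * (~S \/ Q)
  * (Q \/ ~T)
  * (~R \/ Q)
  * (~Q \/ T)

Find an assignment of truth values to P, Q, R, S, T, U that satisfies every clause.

P = T, Q = T, R = T, S = T, T = T, U = T

P occurs only positively in the remaining clauses — set P = True.
Pure literal: U appears only positively; assign U = True.
Set Q = True and propagate.
  then T is forced to True.
For the remaining variables, R = True, S = True works.
Every clause has at least one true literal under this assignment.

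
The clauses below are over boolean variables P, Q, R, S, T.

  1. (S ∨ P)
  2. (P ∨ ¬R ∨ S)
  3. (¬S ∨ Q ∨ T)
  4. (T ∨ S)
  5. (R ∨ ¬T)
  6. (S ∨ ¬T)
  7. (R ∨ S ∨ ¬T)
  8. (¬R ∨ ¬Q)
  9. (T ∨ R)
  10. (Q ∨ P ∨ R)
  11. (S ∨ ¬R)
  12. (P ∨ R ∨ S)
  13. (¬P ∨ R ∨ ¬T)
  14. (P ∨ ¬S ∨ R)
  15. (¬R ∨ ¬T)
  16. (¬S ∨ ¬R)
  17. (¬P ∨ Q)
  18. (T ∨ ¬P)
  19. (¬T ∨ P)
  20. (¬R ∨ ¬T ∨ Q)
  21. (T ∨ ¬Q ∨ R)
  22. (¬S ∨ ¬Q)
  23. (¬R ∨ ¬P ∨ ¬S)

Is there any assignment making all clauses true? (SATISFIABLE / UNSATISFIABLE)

R = True:
  propagation gives Q=False, S=True; an empty clause results — contradiction.
R = False:
  propagation gives T=False; an empty clause results — contradiction.
Every branch closes, so no satisfying assignment exists.

UNSATISFIABLE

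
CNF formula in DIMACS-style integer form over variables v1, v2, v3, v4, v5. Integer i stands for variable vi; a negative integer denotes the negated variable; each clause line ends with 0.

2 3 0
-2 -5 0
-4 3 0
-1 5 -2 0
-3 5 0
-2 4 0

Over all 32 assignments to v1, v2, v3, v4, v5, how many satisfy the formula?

4

The models are:
  v1=F v2=F v3=T v4=F v5=T
  v1=F v2=F v3=T v4=T v5=T
  v1=T v2=F v3=T v4=F v5=T
  v1=T v2=F v3=T v4=T v5=T
That's 4 in total.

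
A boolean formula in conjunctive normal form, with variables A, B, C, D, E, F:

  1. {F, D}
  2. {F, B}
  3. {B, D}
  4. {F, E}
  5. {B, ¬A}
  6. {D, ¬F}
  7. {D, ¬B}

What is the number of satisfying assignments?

Case analysis on B and D:
  B=1, D=1: A, C free; 3 ways for (E,F) × 2^2 = 12.
  B=1, D=0: a clause becomes empty — 0.
  B=0, D=1: remaining (A,C,E,F) ∈ {(0,0,0,1); (0,0,1,1); (0,1,0,1); (0,1,1,1)} — 4.
  B=0, D=0: a clause becomes empty — 0.
Total: 12 + 0 + 4 + 0 = 16.

16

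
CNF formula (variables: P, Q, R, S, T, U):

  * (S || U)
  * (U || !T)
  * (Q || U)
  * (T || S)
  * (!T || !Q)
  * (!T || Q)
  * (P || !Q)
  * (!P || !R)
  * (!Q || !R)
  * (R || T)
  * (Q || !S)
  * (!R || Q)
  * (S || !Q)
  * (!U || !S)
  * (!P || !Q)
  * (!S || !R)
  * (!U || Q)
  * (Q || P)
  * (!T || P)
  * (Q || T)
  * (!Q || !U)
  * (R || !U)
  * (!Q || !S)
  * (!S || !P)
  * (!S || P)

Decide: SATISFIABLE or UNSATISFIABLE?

UNSATISFIABLE

Q = True:
  propagation gives T=False, S=True; an empty clause results — contradiction.
Q = False:
  propagation gives U=True; an empty clause results — contradiction.
Every branch closes, so no satisfying assignment exists.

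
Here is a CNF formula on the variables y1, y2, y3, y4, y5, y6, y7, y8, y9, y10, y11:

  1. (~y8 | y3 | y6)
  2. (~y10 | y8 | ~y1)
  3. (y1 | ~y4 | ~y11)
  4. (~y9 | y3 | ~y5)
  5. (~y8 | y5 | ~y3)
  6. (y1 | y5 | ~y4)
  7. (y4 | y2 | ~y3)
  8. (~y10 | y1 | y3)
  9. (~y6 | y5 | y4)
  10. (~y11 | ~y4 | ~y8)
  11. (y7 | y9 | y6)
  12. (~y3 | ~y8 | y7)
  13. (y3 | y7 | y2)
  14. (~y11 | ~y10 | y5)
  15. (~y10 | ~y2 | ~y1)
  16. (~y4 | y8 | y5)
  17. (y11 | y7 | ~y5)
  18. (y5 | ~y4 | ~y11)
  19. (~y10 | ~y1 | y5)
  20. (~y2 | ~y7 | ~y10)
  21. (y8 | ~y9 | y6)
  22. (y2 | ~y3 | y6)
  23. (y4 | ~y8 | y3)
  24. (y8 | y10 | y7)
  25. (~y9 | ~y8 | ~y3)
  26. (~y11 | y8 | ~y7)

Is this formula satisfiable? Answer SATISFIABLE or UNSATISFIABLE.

SATISFIABLE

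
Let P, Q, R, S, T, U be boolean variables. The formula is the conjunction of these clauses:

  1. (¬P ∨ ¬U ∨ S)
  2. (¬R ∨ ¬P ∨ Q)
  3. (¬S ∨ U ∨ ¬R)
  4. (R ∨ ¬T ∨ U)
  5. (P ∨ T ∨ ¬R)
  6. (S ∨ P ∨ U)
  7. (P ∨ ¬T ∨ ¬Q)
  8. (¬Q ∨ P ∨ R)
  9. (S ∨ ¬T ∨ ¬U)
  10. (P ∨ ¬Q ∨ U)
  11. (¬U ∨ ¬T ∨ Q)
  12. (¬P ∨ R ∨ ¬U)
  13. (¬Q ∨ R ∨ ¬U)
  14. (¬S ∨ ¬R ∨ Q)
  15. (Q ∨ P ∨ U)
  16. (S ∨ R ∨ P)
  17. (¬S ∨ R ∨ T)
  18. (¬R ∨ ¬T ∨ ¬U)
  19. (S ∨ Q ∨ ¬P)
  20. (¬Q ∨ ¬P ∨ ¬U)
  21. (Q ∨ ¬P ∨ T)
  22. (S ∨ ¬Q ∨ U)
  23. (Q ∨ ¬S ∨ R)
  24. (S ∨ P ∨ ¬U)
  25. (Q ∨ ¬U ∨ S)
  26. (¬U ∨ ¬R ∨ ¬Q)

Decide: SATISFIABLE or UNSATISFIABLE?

UNSATISFIABLE

U = True:
  Q = True:
    propagation gives R=True; an empty clause results — contradiction.
  Q = False:
    propagation gives T=False, P=False, R=False, S=True; an empty clause results — contradiction.
U = False:
  P = True:
    Q = True:
      propagation gives S=True, R=False, T=False; contradiction.
    Q = False:
      propagation gives R=False, T=False; contradiction.
  P = False:
    propagation gives S=True, R=False, T=False; an empty clause results — contradiction.
Every branch closes, so no satisfying assignment exists.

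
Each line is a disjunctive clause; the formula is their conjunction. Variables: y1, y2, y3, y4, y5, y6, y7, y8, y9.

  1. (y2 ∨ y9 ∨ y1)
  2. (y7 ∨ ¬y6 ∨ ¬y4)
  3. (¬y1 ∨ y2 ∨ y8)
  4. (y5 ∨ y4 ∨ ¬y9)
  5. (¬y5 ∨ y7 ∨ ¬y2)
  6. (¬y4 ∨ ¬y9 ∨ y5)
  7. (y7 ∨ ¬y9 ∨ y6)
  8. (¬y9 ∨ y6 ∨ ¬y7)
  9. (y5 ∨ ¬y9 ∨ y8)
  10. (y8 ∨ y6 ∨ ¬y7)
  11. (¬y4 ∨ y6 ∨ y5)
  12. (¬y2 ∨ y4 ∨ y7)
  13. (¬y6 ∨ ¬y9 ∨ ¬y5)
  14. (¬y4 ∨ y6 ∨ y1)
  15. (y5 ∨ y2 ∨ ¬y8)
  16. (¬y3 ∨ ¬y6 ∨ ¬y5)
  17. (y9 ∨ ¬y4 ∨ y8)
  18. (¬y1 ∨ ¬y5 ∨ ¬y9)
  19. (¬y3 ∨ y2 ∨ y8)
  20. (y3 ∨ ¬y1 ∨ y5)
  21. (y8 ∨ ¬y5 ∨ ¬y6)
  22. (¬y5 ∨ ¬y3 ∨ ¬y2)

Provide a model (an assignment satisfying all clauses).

Set y1 = False and propagate.
The remaining clauses are satisfied by y2 = True, y3 = True, y4 = False, y5 = False, y6 = True, y7 = True, y8 = True, y9 = False.
Every clause has at least one true literal under this assignment.
Check each clause:
  1. (y1 ∨ y2 ∨ y9) — y2 is true.
  2. (¬y4 ∨ y7 ∨ ¬y6) — ¬y4 is true.
  3. (y8 ∨ y2 ∨ ¬y1) — y8 is true.
  4. (y5 ∨ y4 ∨ ¬y9) — ¬y9 is true.
  5. (¬y5 ∨ ¬y2 ∨ y7) — ¬y5 is true.
  6. (¬y4 ∨ ¬y9 ∨ y5) — ¬y4 is true.
  7. (¬y9 ∨ y7 ∨ y6) — ¬y9 is true.
  8. (¬y7 ∨ y6 ∨ ¬y9) — y6 is true.
  9. (¬y9 ∨ y8 ∨ y5) — y8 is true.
  10. (¬y7 ∨ y8 ∨ y6) — y8 is true.
  11. (y5 ∨ y6 ∨ ¬y4) — ¬y4 is true.
  12. (y4 ∨ ¬y2 ∨ y7) — y7 is true.
  13. (¬y5 ∨ ¬y9 ∨ ¬y6) — ¬y5 is true.
  14. (¬y4 ∨ y1 ∨ y6) — ¬y4 is true.
  15. (y2 ∨ y5 ∨ ¬y8) — y2 is true.
  16. (¬y5 ∨ ¬y3 ∨ ¬y6) — ¬y5 is true.
  17. (y8 ∨ ¬y4 ∨ y9) — y8 is true.
  18. (¬y5 ∨ ¬y9 ∨ ¬y1) — ¬y5 is true.
  19. (y2 ∨ y8 ∨ ¬y3) — y8 is true.
  20. (y5 ∨ y3 ∨ ¬y1) — y3 is true.
  21. (¬y5 ∨ ¬y6 ∨ y8) — y8 is true.
  22. (¬y2 ∨ ¬y3 ∨ ¬y5) — ¬y5 is true.

y1 = False, y2 = True, y3 = True, y4 = False, y5 = False, y6 = True, y7 = True, y8 = True, y9 = False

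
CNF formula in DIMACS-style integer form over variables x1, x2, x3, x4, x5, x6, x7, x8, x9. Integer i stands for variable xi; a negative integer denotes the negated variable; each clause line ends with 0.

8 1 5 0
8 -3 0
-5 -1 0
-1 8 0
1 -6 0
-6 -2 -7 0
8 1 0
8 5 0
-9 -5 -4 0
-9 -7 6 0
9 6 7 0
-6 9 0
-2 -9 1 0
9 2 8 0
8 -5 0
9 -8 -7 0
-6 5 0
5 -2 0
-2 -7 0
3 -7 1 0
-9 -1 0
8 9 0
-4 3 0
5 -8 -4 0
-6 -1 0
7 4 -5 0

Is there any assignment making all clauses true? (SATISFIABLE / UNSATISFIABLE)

SATISFIABLE

Set x1 = False and propagate.
  then x6 is forced to False.
  then x8 is forced to True.
Try x2 = False.
Try x3 = True.
The remaining clauses are satisfied by x4 = False, x5 = False, x7 = False, x9 = True.
Every clause has at least one true literal under this assignment.
So x1=False, x2=False, x3=True, x4=False, x5=False, x6=False, x7=False, x8=True, x9=True is a satisfying assignment.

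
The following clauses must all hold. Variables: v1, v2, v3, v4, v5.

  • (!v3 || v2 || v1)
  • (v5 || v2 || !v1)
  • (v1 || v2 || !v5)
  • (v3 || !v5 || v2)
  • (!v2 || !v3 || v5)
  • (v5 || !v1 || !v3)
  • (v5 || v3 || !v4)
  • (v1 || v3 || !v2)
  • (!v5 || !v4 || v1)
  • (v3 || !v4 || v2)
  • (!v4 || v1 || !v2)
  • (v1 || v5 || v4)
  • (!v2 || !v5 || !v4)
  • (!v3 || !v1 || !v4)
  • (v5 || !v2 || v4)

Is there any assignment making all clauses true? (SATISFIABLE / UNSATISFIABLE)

Branch on v1: take v1 = True.
Try v2 = False.
  then v5 is forced to True.
  then v3 is forced to True.
  then v4 is forced to False.
So v1=True, v2=False, v3=True, v4=False, v5=True is a satisfying assignment.

SATISFIABLE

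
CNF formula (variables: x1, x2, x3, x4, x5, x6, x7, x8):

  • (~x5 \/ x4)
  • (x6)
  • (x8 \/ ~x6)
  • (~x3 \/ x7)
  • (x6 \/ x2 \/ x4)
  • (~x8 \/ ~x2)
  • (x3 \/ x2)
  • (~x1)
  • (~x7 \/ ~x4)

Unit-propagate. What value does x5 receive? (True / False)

False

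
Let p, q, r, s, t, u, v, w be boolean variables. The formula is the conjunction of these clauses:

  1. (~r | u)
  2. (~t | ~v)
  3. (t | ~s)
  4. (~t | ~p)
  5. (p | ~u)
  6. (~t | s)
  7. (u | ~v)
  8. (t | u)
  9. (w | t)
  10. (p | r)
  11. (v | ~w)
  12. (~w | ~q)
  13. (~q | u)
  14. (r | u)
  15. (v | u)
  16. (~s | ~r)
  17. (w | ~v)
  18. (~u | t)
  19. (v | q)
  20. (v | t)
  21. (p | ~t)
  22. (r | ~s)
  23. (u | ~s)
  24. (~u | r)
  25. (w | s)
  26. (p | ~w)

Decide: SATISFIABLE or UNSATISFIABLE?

UNSATISFIABLE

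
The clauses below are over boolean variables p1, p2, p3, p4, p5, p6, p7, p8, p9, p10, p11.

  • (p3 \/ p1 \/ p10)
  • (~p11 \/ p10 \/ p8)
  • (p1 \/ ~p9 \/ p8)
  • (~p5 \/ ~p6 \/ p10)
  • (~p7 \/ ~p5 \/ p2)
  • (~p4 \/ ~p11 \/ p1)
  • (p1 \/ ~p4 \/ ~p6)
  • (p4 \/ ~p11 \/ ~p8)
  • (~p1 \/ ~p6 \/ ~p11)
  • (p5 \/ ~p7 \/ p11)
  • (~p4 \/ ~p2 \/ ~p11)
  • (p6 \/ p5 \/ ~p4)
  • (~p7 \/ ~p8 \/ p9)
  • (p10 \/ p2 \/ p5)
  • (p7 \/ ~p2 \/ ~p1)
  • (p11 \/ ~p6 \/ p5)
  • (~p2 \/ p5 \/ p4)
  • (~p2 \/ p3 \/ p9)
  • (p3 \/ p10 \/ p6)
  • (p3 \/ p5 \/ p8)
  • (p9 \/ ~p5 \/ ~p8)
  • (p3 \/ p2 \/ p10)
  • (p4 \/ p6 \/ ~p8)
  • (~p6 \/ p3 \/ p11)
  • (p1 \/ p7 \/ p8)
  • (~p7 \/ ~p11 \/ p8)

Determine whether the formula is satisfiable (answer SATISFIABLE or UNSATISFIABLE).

SATISFIABLE

p3 occurs only positively in the remaining clauses — set p3 = True.
p10 occurs only positively in the remaining clauses — set p10 = True.
Try p1 = False.
The remaining clauses are satisfied by p2 = True, p4 = True, p5 = True, p6 = False, p7 = True, p8 = False, p9 = False, p11 = False.
So p1 = 0, p2 = 1, p3 = 1, p4 = 1, p5 = 1, p6 = 0, p7 = 1, p8 = 0, p9 = 0, p10 = 1, p11 = 0 is a satisfying assignment.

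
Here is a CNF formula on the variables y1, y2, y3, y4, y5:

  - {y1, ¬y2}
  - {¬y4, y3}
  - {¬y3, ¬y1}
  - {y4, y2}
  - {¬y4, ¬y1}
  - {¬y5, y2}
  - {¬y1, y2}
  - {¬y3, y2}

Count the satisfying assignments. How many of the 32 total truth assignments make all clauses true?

2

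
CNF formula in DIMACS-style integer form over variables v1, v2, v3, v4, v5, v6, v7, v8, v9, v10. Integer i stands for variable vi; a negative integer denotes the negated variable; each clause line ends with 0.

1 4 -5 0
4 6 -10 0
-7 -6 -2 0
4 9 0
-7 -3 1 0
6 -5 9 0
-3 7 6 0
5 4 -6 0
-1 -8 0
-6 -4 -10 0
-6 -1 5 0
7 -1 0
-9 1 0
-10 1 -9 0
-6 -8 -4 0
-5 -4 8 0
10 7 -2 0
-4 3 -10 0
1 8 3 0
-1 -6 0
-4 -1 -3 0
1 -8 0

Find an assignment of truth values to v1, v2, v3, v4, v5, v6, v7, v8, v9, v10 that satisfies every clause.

v1=1, v2=1, v3=0, v4=1, v5=0, v6=0, v7=1, v8=0, v9=0, v10=0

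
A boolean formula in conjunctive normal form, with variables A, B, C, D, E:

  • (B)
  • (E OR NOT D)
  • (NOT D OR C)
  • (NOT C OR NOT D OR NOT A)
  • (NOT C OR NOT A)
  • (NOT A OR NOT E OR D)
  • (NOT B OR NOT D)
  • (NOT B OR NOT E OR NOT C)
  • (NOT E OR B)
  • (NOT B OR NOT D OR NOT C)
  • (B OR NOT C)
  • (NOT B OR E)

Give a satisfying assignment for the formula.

(B) is a unit clause, so B = True.
Unit propagation: (NOT D) forces D = False.
Unit propagation: (E) forces E = True.
(NOT A) is a unit clause, so A = False.
Unit propagation: (NOT C) forces C = False.

A=False  B=True  C=False  D=False  E=True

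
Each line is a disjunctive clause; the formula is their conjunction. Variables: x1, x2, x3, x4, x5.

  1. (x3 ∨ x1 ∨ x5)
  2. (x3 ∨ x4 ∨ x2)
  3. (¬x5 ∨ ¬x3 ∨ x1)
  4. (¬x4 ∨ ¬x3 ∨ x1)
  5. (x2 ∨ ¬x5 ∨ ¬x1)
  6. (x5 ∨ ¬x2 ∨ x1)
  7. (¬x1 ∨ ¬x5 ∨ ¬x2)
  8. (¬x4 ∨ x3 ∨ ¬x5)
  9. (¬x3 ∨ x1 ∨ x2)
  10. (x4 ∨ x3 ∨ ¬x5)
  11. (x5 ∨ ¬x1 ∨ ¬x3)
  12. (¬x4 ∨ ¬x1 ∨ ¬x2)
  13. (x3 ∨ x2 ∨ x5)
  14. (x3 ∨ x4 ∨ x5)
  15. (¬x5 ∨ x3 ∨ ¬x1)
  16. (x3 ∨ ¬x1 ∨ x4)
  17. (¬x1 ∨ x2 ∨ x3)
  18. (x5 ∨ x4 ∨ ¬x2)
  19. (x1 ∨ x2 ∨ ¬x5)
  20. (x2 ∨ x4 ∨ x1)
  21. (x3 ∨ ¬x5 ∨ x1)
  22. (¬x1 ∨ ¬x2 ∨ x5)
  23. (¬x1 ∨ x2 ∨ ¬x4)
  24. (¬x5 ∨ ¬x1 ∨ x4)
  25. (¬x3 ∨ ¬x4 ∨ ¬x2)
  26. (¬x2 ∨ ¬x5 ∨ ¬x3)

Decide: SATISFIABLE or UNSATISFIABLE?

UNSATISFIABLE

x1 = True:
  x5 = True:
    propagation gives x2=True; an empty clause results — contradiction.
  x5 = False:
    propagation gives x3=False, x2=True; an empty clause results — contradiction.
x1 = False:
  x3 = True:
    propagation gives x5=False, x4=False, x2=False; an empty clause results — contradiction.
  x3 = False:
    propagation gives x5=True; an empty clause results — contradiction.
Every branch closes, so no satisfying assignment exists.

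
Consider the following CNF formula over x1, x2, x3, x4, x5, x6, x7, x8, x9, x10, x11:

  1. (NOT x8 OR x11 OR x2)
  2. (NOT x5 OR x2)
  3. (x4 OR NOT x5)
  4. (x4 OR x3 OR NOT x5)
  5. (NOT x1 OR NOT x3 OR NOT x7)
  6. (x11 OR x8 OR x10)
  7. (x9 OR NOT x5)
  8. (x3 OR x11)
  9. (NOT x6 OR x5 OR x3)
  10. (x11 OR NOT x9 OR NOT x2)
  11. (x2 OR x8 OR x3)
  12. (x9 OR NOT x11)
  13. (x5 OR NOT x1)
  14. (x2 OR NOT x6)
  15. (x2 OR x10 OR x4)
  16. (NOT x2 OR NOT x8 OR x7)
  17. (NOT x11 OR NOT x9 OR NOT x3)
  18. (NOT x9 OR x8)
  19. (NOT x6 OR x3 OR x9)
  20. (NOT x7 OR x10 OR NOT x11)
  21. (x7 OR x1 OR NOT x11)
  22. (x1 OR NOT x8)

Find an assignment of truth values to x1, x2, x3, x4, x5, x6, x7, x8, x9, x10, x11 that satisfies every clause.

Pure literal: x4 appears only positively; assign x4 = True.
x6 occurs only negated in the remaining clauses — set x6 = False.
Try x1 = False.
  then x8 is forced to False.
  then x9 is forced to False.
  then x5 is forced to False.
  then x11 is forced to False.
  then x10 is forced to True.
  then x3 is forced to True.
x2, x7 are now unconstrained; take x2 = False, x7 = False.
Check each clause:
  1. (x2 OR NOT x8 OR x11) — NOT x8 is true.
  2. (x2 OR NOT x5) — NOT x5 is true.
  3. (NOT x5 OR x4) — NOT x5 is true.
  4. (x4 OR NOT x5 OR x3) — x3 is true.
  5. (NOT x7 OR NOT x3 OR NOT x1) — NOT x7 is true.
  6. (x8 OR x10 OR x11) — x10 is true.
  7. (x9 OR NOT x5) — NOT x5 is true.
  8. (x3 OR x11) — x3 is true.
  9. (x5 OR NOT x6 OR x3) — NOT x6 is true.
  10. (x11 OR NOT x9 OR NOT x2) — NOT x2 is true.
  11. (x3 OR x2 OR x8) — x3 is true.
  12. (NOT x11 OR x9) — NOT x11 is true.
  13. (x5 OR NOT x1) — NOT x1 is true.
  14. (x2 OR NOT x6) — NOT x6 is true.
  15. (x2 OR x10 OR x4) — x10 is true.
  16. (x7 OR NOT x8 OR NOT x2) — NOT x8 is true.
  17. (NOT x3 OR NOT x9 OR NOT x11) — NOT x11 is true.
  18. (NOT x9 OR x8) — NOT x9 is true.
  19. (x3 OR NOT x6 OR x9) — NOT x6 is true.
  20. (NOT x7 OR x10 OR NOT x11) — NOT x7 is true.
  21. (x1 OR NOT x11 OR x7) — NOT x11 is true.
  22. (NOT x8 OR x1) — NOT x8 is true.

x1 = F, x2 = F, x3 = T, x4 = T, x5 = F, x6 = F, x7 = F, x8 = F, x9 = F, x10 = T, x11 = F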